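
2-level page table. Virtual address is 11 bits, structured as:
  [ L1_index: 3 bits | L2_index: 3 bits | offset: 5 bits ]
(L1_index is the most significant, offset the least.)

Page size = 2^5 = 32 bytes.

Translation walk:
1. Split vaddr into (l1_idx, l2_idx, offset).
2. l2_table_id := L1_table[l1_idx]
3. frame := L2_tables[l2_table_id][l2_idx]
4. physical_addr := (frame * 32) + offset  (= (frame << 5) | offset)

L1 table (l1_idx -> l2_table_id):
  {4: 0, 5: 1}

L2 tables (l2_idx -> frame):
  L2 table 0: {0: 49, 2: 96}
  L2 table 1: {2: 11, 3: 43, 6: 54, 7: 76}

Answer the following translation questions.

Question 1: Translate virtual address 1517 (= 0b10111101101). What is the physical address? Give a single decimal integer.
Answer: 2445

Derivation:
vaddr = 1517 = 0b10111101101
Split: l1_idx=5, l2_idx=7, offset=13
L1[5] = 1
L2[1][7] = 76
paddr = 76 * 32 + 13 = 2445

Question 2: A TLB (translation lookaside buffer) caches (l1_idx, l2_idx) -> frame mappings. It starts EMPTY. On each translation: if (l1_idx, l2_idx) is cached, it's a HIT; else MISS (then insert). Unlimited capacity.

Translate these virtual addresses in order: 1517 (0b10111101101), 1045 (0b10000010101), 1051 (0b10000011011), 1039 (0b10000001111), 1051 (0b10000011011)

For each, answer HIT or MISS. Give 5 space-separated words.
Answer: MISS MISS HIT HIT HIT

Derivation:
vaddr=1517: (5,7) not in TLB -> MISS, insert
vaddr=1045: (4,0) not in TLB -> MISS, insert
vaddr=1051: (4,0) in TLB -> HIT
vaddr=1039: (4,0) in TLB -> HIT
vaddr=1051: (4,0) in TLB -> HIT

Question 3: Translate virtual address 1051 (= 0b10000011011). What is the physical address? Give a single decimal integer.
Answer: 1595

Derivation:
vaddr = 1051 = 0b10000011011
Split: l1_idx=4, l2_idx=0, offset=27
L1[4] = 0
L2[0][0] = 49
paddr = 49 * 32 + 27 = 1595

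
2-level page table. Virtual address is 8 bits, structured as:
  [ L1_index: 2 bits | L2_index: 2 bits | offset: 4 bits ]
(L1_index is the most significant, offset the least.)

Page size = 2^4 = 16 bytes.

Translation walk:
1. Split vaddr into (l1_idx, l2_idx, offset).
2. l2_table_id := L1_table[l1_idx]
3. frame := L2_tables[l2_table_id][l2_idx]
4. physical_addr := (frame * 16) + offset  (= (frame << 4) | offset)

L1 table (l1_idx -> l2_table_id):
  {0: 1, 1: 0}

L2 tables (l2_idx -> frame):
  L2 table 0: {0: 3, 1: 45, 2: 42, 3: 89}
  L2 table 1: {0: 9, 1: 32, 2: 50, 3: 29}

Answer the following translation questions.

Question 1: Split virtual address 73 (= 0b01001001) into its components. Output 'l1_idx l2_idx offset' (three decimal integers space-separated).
vaddr = 73 = 0b01001001
  top 2 bits -> l1_idx = 1
  next 2 bits -> l2_idx = 0
  bottom 4 bits -> offset = 9

Answer: 1 0 9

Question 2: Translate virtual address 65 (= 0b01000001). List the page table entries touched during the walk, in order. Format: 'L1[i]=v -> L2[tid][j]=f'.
Answer: L1[1]=0 -> L2[0][0]=3

Derivation:
vaddr = 65 = 0b01000001
Split: l1_idx=1, l2_idx=0, offset=1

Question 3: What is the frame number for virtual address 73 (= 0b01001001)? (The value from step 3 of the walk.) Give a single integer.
Answer: 3

Derivation:
vaddr = 73: l1_idx=1, l2_idx=0
L1[1] = 0; L2[0][0] = 3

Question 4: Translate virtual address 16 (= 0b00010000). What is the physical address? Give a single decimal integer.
vaddr = 16 = 0b00010000
Split: l1_idx=0, l2_idx=1, offset=0
L1[0] = 1
L2[1][1] = 32
paddr = 32 * 16 + 0 = 512

Answer: 512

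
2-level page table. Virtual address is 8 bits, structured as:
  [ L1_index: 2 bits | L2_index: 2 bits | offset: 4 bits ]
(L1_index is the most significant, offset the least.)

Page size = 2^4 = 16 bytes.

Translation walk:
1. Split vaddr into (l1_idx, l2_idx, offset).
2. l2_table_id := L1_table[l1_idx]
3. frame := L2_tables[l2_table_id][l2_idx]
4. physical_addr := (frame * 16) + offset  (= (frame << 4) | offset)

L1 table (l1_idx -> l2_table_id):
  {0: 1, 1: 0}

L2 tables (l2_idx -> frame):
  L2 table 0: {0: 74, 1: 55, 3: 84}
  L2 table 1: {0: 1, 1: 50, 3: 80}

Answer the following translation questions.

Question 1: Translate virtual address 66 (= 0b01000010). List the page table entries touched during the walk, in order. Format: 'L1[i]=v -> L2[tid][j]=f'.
Answer: L1[1]=0 -> L2[0][0]=74

Derivation:
vaddr = 66 = 0b01000010
Split: l1_idx=1, l2_idx=0, offset=2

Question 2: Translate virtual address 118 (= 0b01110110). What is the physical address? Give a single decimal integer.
Answer: 1350

Derivation:
vaddr = 118 = 0b01110110
Split: l1_idx=1, l2_idx=3, offset=6
L1[1] = 0
L2[0][3] = 84
paddr = 84 * 16 + 6 = 1350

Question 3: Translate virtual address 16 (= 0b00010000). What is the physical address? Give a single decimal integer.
vaddr = 16 = 0b00010000
Split: l1_idx=0, l2_idx=1, offset=0
L1[0] = 1
L2[1][1] = 50
paddr = 50 * 16 + 0 = 800

Answer: 800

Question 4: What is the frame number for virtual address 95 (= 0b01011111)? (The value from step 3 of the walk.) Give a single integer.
Answer: 55

Derivation:
vaddr = 95: l1_idx=1, l2_idx=1
L1[1] = 0; L2[0][1] = 55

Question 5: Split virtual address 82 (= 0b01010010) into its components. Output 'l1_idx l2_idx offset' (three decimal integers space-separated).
Answer: 1 1 2

Derivation:
vaddr = 82 = 0b01010010
  top 2 bits -> l1_idx = 1
  next 2 bits -> l2_idx = 1
  bottom 4 bits -> offset = 2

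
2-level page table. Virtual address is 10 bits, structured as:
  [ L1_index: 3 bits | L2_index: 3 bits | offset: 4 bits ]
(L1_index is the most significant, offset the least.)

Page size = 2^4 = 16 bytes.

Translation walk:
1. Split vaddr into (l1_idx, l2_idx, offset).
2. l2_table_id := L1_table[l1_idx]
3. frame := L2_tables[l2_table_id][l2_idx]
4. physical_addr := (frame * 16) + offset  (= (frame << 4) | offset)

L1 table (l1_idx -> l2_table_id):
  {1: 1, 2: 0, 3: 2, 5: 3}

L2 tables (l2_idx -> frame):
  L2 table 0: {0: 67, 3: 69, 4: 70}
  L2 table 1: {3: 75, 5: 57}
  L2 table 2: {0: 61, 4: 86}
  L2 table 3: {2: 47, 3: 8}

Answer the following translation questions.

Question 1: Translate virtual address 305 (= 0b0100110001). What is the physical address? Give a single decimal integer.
Answer: 1105

Derivation:
vaddr = 305 = 0b0100110001
Split: l1_idx=2, l2_idx=3, offset=1
L1[2] = 0
L2[0][3] = 69
paddr = 69 * 16 + 1 = 1105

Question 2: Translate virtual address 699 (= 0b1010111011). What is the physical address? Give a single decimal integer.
vaddr = 699 = 0b1010111011
Split: l1_idx=5, l2_idx=3, offset=11
L1[5] = 3
L2[3][3] = 8
paddr = 8 * 16 + 11 = 139

Answer: 139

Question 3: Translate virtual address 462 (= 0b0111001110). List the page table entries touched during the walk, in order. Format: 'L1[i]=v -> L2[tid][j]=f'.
Answer: L1[3]=2 -> L2[2][4]=86

Derivation:
vaddr = 462 = 0b0111001110
Split: l1_idx=3, l2_idx=4, offset=14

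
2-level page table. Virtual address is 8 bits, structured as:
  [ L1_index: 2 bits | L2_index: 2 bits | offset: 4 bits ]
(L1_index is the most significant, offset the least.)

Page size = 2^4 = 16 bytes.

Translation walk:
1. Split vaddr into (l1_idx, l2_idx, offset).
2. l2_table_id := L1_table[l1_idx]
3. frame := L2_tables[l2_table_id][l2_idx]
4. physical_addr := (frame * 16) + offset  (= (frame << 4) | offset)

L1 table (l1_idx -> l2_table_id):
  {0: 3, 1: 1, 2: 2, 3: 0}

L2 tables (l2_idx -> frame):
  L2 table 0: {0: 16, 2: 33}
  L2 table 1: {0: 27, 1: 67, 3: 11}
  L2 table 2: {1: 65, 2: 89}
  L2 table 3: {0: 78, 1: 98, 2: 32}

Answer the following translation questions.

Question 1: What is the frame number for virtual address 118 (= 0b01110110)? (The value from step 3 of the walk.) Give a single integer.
Answer: 11

Derivation:
vaddr = 118: l1_idx=1, l2_idx=3
L1[1] = 1; L2[1][3] = 11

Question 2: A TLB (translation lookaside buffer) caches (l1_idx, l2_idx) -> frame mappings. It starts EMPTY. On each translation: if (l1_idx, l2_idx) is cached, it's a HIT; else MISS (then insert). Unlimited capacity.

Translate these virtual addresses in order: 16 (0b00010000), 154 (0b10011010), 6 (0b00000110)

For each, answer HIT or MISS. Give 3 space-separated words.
vaddr=16: (0,1) not in TLB -> MISS, insert
vaddr=154: (2,1) not in TLB -> MISS, insert
vaddr=6: (0,0) not in TLB -> MISS, insert

Answer: MISS MISS MISS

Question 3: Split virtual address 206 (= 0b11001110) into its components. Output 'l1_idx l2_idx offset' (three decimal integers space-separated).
Answer: 3 0 14

Derivation:
vaddr = 206 = 0b11001110
  top 2 bits -> l1_idx = 3
  next 2 bits -> l2_idx = 0
  bottom 4 bits -> offset = 14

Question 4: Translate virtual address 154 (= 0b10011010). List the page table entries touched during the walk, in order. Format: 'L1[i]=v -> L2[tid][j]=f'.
vaddr = 154 = 0b10011010
Split: l1_idx=2, l2_idx=1, offset=10

Answer: L1[2]=2 -> L2[2][1]=65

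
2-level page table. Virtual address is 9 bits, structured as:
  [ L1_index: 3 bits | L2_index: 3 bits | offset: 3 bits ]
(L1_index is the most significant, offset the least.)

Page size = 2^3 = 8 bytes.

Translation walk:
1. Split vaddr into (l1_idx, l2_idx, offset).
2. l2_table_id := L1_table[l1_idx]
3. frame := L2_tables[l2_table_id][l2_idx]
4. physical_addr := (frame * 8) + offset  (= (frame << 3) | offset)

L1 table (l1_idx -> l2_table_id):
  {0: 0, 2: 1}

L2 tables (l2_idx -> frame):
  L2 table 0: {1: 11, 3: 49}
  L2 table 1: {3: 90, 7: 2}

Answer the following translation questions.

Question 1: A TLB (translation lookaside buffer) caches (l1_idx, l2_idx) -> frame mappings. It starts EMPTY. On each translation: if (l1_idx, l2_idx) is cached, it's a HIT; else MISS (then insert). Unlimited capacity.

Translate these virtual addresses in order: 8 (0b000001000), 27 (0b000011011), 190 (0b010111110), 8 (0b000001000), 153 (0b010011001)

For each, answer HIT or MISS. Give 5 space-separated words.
Answer: MISS MISS MISS HIT MISS

Derivation:
vaddr=8: (0,1) not in TLB -> MISS, insert
vaddr=27: (0,3) not in TLB -> MISS, insert
vaddr=190: (2,7) not in TLB -> MISS, insert
vaddr=8: (0,1) in TLB -> HIT
vaddr=153: (2,3) not in TLB -> MISS, insert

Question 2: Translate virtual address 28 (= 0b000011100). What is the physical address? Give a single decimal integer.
Answer: 396

Derivation:
vaddr = 28 = 0b000011100
Split: l1_idx=0, l2_idx=3, offset=4
L1[0] = 0
L2[0][3] = 49
paddr = 49 * 8 + 4 = 396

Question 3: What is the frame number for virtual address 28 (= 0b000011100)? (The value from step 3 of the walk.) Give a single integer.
vaddr = 28: l1_idx=0, l2_idx=3
L1[0] = 0; L2[0][3] = 49

Answer: 49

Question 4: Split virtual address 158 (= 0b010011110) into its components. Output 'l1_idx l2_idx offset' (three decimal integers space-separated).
vaddr = 158 = 0b010011110
  top 3 bits -> l1_idx = 2
  next 3 bits -> l2_idx = 3
  bottom 3 bits -> offset = 6

Answer: 2 3 6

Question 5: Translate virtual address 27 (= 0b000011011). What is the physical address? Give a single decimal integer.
vaddr = 27 = 0b000011011
Split: l1_idx=0, l2_idx=3, offset=3
L1[0] = 0
L2[0][3] = 49
paddr = 49 * 8 + 3 = 395

Answer: 395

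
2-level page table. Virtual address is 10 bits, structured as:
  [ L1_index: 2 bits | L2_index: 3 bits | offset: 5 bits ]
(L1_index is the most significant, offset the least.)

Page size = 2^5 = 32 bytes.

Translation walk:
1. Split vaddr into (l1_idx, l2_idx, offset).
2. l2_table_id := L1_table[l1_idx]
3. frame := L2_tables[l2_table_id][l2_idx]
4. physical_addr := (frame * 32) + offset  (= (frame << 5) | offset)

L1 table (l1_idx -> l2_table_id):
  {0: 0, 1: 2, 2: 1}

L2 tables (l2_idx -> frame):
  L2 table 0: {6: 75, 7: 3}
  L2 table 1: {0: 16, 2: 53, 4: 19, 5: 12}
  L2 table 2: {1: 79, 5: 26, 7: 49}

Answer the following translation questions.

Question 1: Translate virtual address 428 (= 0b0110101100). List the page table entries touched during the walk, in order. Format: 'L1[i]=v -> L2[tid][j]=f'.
vaddr = 428 = 0b0110101100
Split: l1_idx=1, l2_idx=5, offset=12

Answer: L1[1]=2 -> L2[2][5]=26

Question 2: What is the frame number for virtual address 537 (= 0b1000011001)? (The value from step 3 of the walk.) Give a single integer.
Answer: 16

Derivation:
vaddr = 537: l1_idx=2, l2_idx=0
L1[2] = 1; L2[1][0] = 16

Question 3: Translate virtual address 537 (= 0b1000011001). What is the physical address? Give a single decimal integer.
vaddr = 537 = 0b1000011001
Split: l1_idx=2, l2_idx=0, offset=25
L1[2] = 1
L2[1][0] = 16
paddr = 16 * 32 + 25 = 537

Answer: 537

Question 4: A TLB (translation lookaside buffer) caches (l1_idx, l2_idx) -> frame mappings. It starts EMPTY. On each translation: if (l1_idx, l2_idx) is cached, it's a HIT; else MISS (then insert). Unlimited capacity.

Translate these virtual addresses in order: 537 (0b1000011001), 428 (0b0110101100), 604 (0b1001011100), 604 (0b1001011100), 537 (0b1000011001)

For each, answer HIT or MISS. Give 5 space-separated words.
Answer: MISS MISS MISS HIT HIT

Derivation:
vaddr=537: (2,0) not in TLB -> MISS, insert
vaddr=428: (1,5) not in TLB -> MISS, insert
vaddr=604: (2,2) not in TLB -> MISS, insert
vaddr=604: (2,2) in TLB -> HIT
vaddr=537: (2,0) in TLB -> HIT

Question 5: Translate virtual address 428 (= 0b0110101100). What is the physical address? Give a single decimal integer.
Answer: 844

Derivation:
vaddr = 428 = 0b0110101100
Split: l1_idx=1, l2_idx=5, offset=12
L1[1] = 2
L2[2][5] = 26
paddr = 26 * 32 + 12 = 844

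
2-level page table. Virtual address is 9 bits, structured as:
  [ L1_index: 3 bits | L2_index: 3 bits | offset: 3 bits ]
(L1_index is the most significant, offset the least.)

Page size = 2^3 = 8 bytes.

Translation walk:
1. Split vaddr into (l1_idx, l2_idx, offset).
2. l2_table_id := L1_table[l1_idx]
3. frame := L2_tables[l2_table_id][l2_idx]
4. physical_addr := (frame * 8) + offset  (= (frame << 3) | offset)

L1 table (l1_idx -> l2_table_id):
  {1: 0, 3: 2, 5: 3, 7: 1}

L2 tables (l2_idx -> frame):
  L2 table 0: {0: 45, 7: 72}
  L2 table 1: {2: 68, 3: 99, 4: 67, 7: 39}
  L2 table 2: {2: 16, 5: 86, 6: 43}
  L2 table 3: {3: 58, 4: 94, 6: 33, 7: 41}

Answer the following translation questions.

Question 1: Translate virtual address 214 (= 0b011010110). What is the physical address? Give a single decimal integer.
vaddr = 214 = 0b011010110
Split: l1_idx=3, l2_idx=2, offset=6
L1[3] = 2
L2[2][2] = 16
paddr = 16 * 8 + 6 = 134

Answer: 134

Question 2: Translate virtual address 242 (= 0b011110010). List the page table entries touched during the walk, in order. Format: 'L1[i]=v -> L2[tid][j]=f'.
vaddr = 242 = 0b011110010
Split: l1_idx=3, l2_idx=6, offset=2

Answer: L1[3]=2 -> L2[2][6]=43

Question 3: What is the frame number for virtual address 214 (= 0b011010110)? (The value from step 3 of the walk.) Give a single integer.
Answer: 16

Derivation:
vaddr = 214: l1_idx=3, l2_idx=2
L1[3] = 2; L2[2][2] = 16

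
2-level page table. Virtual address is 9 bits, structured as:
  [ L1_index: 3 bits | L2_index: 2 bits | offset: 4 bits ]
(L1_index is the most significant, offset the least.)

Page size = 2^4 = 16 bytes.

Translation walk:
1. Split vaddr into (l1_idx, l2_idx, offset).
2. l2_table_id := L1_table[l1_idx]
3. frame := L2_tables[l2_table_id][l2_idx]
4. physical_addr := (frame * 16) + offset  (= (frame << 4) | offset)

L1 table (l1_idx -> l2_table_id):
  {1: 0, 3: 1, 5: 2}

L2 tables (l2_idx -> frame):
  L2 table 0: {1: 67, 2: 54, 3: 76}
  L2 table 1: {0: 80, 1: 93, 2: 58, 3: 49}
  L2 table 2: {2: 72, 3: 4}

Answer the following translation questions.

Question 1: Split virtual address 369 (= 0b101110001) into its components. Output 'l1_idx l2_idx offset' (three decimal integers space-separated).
Answer: 5 3 1

Derivation:
vaddr = 369 = 0b101110001
  top 3 bits -> l1_idx = 5
  next 2 bits -> l2_idx = 3
  bottom 4 bits -> offset = 1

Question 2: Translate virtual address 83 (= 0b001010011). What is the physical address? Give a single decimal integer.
Answer: 1075

Derivation:
vaddr = 83 = 0b001010011
Split: l1_idx=1, l2_idx=1, offset=3
L1[1] = 0
L2[0][1] = 67
paddr = 67 * 16 + 3 = 1075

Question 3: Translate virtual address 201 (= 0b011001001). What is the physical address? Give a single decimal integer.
Answer: 1289

Derivation:
vaddr = 201 = 0b011001001
Split: l1_idx=3, l2_idx=0, offset=9
L1[3] = 1
L2[1][0] = 80
paddr = 80 * 16 + 9 = 1289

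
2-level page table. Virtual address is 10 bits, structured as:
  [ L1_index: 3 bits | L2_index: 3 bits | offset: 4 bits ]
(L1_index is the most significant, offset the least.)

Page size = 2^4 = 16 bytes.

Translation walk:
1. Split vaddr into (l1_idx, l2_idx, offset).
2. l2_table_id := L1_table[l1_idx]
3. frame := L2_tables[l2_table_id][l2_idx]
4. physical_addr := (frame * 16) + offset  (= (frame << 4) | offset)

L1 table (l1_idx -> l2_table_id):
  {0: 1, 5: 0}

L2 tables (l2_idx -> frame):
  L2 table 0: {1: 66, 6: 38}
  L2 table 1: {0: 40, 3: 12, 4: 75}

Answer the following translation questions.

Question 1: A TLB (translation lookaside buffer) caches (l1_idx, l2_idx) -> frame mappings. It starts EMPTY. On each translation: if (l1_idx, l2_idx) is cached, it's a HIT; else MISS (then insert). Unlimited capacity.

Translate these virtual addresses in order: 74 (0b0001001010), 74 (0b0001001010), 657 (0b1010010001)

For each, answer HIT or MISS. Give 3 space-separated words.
Answer: MISS HIT MISS

Derivation:
vaddr=74: (0,4) not in TLB -> MISS, insert
vaddr=74: (0,4) in TLB -> HIT
vaddr=657: (5,1) not in TLB -> MISS, insert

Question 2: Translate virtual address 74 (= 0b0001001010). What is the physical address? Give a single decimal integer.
vaddr = 74 = 0b0001001010
Split: l1_idx=0, l2_idx=4, offset=10
L1[0] = 1
L2[1][4] = 75
paddr = 75 * 16 + 10 = 1210

Answer: 1210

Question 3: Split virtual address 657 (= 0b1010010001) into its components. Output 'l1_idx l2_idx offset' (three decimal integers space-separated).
Answer: 5 1 1

Derivation:
vaddr = 657 = 0b1010010001
  top 3 bits -> l1_idx = 5
  next 3 bits -> l2_idx = 1
  bottom 4 bits -> offset = 1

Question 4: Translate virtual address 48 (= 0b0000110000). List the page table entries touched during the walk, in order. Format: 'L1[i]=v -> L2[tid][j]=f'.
Answer: L1[0]=1 -> L2[1][3]=12

Derivation:
vaddr = 48 = 0b0000110000
Split: l1_idx=0, l2_idx=3, offset=0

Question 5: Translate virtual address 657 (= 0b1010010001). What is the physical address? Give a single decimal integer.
Answer: 1057

Derivation:
vaddr = 657 = 0b1010010001
Split: l1_idx=5, l2_idx=1, offset=1
L1[5] = 0
L2[0][1] = 66
paddr = 66 * 16 + 1 = 1057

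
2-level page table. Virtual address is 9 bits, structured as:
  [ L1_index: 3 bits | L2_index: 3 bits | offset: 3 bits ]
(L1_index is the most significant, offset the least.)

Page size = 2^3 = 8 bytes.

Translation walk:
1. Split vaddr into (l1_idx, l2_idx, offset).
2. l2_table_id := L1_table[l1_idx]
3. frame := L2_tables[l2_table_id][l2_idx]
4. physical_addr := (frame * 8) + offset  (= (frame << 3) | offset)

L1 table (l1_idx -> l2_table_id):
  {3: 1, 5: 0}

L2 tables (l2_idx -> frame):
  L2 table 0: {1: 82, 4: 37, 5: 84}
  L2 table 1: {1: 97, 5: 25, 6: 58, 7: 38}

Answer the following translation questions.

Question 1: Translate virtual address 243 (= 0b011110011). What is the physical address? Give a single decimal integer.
vaddr = 243 = 0b011110011
Split: l1_idx=3, l2_idx=6, offset=3
L1[3] = 1
L2[1][6] = 58
paddr = 58 * 8 + 3 = 467

Answer: 467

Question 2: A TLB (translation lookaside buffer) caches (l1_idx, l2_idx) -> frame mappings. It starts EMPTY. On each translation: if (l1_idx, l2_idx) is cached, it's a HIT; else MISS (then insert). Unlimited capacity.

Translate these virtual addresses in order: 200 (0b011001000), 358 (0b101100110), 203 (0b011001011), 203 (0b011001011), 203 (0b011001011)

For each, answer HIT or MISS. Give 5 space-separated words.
Answer: MISS MISS HIT HIT HIT

Derivation:
vaddr=200: (3,1) not in TLB -> MISS, insert
vaddr=358: (5,4) not in TLB -> MISS, insert
vaddr=203: (3,1) in TLB -> HIT
vaddr=203: (3,1) in TLB -> HIT
vaddr=203: (3,1) in TLB -> HIT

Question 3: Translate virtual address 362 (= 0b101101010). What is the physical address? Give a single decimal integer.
Answer: 674

Derivation:
vaddr = 362 = 0b101101010
Split: l1_idx=5, l2_idx=5, offset=2
L1[5] = 0
L2[0][5] = 84
paddr = 84 * 8 + 2 = 674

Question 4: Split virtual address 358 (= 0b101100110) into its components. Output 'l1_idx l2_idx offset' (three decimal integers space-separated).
Answer: 5 4 6

Derivation:
vaddr = 358 = 0b101100110
  top 3 bits -> l1_idx = 5
  next 3 bits -> l2_idx = 4
  bottom 3 bits -> offset = 6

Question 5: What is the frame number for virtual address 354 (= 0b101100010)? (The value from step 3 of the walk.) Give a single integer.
Answer: 37

Derivation:
vaddr = 354: l1_idx=5, l2_idx=4
L1[5] = 0; L2[0][4] = 37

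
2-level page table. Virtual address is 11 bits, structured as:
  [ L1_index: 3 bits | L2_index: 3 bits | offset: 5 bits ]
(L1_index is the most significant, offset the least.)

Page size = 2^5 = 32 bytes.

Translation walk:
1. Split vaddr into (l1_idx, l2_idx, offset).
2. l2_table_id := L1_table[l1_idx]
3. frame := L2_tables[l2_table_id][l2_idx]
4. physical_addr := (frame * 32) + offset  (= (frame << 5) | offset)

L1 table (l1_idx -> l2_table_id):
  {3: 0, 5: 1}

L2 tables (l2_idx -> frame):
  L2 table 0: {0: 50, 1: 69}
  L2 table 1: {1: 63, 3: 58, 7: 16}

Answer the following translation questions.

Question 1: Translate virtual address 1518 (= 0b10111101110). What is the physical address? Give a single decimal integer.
Answer: 526

Derivation:
vaddr = 1518 = 0b10111101110
Split: l1_idx=5, l2_idx=7, offset=14
L1[5] = 1
L2[1][7] = 16
paddr = 16 * 32 + 14 = 526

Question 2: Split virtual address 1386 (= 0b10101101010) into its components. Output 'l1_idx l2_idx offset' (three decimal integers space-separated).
vaddr = 1386 = 0b10101101010
  top 3 bits -> l1_idx = 5
  next 3 bits -> l2_idx = 3
  bottom 5 bits -> offset = 10

Answer: 5 3 10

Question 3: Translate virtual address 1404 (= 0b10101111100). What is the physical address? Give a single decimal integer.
vaddr = 1404 = 0b10101111100
Split: l1_idx=5, l2_idx=3, offset=28
L1[5] = 1
L2[1][3] = 58
paddr = 58 * 32 + 28 = 1884

Answer: 1884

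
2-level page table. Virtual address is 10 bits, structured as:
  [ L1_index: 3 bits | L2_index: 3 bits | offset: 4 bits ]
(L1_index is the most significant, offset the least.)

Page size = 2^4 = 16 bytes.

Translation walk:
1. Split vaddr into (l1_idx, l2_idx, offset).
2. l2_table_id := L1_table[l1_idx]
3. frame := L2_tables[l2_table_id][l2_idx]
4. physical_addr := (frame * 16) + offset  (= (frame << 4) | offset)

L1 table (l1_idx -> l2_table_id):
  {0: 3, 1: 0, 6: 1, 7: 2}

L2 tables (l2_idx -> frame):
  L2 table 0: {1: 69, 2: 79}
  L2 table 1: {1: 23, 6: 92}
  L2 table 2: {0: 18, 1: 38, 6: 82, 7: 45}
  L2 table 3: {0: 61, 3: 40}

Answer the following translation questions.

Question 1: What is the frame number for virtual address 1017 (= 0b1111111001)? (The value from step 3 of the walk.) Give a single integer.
Answer: 45

Derivation:
vaddr = 1017: l1_idx=7, l2_idx=7
L1[7] = 2; L2[2][7] = 45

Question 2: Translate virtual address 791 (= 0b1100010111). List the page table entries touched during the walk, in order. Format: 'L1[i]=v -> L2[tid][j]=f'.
vaddr = 791 = 0b1100010111
Split: l1_idx=6, l2_idx=1, offset=7

Answer: L1[6]=1 -> L2[1][1]=23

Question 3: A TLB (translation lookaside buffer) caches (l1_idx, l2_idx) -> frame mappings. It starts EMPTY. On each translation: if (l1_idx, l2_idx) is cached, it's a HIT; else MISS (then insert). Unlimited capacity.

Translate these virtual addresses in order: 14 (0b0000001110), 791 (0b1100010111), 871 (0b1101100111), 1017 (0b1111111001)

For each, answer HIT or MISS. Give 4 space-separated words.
vaddr=14: (0,0) not in TLB -> MISS, insert
vaddr=791: (6,1) not in TLB -> MISS, insert
vaddr=871: (6,6) not in TLB -> MISS, insert
vaddr=1017: (7,7) not in TLB -> MISS, insert

Answer: MISS MISS MISS MISS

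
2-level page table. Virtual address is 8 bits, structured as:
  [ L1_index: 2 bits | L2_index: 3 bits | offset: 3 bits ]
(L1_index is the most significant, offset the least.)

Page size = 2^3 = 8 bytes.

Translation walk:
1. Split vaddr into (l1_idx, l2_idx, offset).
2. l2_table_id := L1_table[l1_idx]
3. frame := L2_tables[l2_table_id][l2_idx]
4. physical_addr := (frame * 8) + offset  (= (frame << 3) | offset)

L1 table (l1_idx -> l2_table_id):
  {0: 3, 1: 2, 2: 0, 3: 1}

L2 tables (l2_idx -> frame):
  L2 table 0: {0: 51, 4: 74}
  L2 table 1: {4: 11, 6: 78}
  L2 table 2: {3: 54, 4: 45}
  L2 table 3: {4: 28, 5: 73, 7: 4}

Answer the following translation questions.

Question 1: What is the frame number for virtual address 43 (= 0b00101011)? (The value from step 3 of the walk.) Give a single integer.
Answer: 73

Derivation:
vaddr = 43: l1_idx=0, l2_idx=5
L1[0] = 3; L2[3][5] = 73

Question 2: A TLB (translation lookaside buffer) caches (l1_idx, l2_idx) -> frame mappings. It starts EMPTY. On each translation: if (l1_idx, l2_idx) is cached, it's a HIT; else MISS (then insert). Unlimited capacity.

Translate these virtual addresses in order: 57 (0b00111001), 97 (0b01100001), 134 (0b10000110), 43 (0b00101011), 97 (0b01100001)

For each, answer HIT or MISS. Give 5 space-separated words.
vaddr=57: (0,7) not in TLB -> MISS, insert
vaddr=97: (1,4) not in TLB -> MISS, insert
vaddr=134: (2,0) not in TLB -> MISS, insert
vaddr=43: (0,5) not in TLB -> MISS, insert
vaddr=97: (1,4) in TLB -> HIT

Answer: MISS MISS MISS MISS HIT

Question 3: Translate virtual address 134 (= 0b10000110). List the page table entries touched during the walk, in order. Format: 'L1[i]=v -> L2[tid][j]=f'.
vaddr = 134 = 0b10000110
Split: l1_idx=2, l2_idx=0, offset=6

Answer: L1[2]=0 -> L2[0][0]=51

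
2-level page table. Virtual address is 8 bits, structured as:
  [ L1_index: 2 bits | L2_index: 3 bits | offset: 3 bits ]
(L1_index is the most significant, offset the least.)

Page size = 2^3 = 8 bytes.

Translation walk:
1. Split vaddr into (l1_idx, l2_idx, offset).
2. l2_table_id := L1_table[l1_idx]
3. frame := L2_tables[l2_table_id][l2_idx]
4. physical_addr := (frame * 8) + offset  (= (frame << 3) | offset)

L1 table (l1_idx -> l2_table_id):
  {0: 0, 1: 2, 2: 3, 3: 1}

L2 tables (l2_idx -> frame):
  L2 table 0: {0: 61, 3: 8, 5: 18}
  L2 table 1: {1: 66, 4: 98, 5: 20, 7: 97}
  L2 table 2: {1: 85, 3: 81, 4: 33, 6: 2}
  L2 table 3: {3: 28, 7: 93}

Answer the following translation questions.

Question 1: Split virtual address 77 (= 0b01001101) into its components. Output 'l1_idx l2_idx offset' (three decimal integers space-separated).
vaddr = 77 = 0b01001101
  top 2 bits -> l1_idx = 1
  next 3 bits -> l2_idx = 1
  bottom 3 bits -> offset = 5

Answer: 1 1 5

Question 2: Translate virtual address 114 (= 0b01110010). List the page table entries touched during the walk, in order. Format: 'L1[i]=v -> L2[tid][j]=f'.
vaddr = 114 = 0b01110010
Split: l1_idx=1, l2_idx=6, offset=2

Answer: L1[1]=2 -> L2[2][6]=2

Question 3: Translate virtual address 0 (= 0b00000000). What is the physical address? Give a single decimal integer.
vaddr = 0 = 0b00000000
Split: l1_idx=0, l2_idx=0, offset=0
L1[0] = 0
L2[0][0] = 61
paddr = 61 * 8 + 0 = 488

Answer: 488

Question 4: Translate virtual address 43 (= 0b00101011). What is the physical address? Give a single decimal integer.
vaddr = 43 = 0b00101011
Split: l1_idx=0, l2_idx=5, offset=3
L1[0] = 0
L2[0][5] = 18
paddr = 18 * 8 + 3 = 147

Answer: 147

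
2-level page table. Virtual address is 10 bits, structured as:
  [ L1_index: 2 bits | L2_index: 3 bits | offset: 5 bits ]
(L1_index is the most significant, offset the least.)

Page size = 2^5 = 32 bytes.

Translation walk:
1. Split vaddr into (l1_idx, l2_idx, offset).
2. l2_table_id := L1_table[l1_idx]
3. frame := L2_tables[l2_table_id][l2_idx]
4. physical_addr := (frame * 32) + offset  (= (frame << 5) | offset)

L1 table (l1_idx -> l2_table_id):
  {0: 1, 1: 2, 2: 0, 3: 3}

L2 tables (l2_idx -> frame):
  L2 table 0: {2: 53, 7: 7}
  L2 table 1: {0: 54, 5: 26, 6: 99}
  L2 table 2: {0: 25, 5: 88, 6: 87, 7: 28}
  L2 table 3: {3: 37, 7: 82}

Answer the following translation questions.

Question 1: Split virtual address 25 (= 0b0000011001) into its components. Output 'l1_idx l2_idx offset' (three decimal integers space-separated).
Answer: 0 0 25

Derivation:
vaddr = 25 = 0b0000011001
  top 2 bits -> l1_idx = 0
  next 3 bits -> l2_idx = 0
  bottom 5 bits -> offset = 25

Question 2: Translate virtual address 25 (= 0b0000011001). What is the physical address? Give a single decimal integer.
vaddr = 25 = 0b0000011001
Split: l1_idx=0, l2_idx=0, offset=25
L1[0] = 1
L2[1][0] = 54
paddr = 54 * 32 + 25 = 1753

Answer: 1753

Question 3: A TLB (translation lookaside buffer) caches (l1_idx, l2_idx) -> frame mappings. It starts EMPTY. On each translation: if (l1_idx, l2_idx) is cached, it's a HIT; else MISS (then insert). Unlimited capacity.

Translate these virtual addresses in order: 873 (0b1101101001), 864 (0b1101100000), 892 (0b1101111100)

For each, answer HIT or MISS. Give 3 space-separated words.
vaddr=873: (3,3) not in TLB -> MISS, insert
vaddr=864: (3,3) in TLB -> HIT
vaddr=892: (3,3) in TLB -> HIT

Answer: MISS HIT HIT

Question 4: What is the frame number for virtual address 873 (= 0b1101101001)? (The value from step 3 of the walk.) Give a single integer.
Answer: 37

Derivation:
vaddr = 873: l1_idx=3, l2_idx=3
L1[3] = 3; L2[3][3] = 37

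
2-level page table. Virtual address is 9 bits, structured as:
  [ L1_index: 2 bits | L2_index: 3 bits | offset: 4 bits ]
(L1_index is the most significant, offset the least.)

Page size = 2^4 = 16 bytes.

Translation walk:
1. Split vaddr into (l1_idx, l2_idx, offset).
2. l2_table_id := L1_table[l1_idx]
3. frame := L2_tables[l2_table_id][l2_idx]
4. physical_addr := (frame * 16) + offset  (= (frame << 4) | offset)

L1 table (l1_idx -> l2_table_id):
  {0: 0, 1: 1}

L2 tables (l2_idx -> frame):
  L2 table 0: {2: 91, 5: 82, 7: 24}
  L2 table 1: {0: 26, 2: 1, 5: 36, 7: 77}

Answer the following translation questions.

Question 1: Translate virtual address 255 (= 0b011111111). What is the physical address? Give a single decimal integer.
vaddr = 255 = 0b011111111
Split: l1_idx=1, l2_idx=7, offset=15
L1[1] = 1
L2[1][7] = 77
paddr = 77 * 16 + 15 = 1247

Answer: 1247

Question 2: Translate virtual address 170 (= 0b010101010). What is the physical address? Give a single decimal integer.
Answer: 26

Derivation:
vaddr = 170 = 0b010101010
Split: l1_idx=1, l2_idx=2, offset=10
L1[1] = 1
L2[1][2] = 1
paddr = 1 * 16 + 10 = 26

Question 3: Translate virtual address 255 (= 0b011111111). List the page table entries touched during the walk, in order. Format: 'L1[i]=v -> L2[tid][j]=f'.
vaddr = 255 = 0b011111111
Split: l1_idx=1, l2_idx=7, offset=15

Answer: L1[1]=1 -> L2[1][7]=77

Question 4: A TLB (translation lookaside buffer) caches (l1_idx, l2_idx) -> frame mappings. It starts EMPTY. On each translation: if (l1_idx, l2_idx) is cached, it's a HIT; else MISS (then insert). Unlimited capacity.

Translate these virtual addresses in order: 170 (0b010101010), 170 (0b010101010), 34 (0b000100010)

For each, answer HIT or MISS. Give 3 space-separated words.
Answer: MISS HIT MISS

Derivation:
vaddr=170: (1,2) not in TLB -> MISS, insert
vaddr=170: (1,2) in TLB -> HIT
vaddr=34: (0,2) not in TLB -> MISS, insert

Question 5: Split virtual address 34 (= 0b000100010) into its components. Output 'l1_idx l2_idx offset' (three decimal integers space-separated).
vaddr = 34 = 0b000100010
  top 2 bits -> l1_idx = 0
  next 3 bits -> l2_idx = 2
  bottom 4 bits -> offset = 2

Answer: 0 2 2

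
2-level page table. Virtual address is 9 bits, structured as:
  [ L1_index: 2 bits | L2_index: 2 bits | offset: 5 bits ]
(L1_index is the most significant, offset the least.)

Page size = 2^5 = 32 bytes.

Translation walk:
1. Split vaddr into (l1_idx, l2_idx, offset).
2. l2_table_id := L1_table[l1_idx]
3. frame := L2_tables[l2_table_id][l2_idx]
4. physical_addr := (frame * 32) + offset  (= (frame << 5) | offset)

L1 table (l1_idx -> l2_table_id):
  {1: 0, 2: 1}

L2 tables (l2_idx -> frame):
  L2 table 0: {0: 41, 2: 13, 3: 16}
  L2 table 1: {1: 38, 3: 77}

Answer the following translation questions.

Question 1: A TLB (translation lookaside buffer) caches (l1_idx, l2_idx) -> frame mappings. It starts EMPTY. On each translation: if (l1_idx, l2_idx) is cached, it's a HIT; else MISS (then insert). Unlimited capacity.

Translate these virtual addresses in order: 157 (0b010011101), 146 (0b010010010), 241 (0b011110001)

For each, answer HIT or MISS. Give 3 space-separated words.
vaddr=157: (1,0) not in TLB -> MISS, insert
vaddr=146: (1,0) in TLB -> HIT
vaddr=241: (1,3) not in TLB -> MISS, insert

Answer: MISS HIT MISS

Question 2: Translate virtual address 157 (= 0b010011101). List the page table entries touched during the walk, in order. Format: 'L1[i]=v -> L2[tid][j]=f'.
vaddr = 157 = 0b010011101
Split: l1_idx=1, l2_idx=0, offset=29

Answer: L1[1]=0 -> L2[0][0]=41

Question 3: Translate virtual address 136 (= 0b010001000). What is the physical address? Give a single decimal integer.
vaddr = 136 = 0b010001000
Split: l1_idx=1, l2_idx=0, offset=8
L1[1] = 0
L2[0][0] = 41
paddr = 41 * 32 + 8 = 1320

Answer: 1320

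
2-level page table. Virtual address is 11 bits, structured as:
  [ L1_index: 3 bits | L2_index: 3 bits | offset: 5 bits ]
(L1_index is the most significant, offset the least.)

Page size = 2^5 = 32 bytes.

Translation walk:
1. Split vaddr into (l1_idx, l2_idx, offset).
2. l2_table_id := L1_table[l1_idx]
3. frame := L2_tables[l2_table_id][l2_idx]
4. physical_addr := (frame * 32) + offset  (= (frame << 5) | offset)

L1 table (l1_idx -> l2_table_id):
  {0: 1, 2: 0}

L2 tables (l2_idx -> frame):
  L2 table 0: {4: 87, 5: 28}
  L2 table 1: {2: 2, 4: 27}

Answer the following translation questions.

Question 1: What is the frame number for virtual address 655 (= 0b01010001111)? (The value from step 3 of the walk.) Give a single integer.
vaddr = 655: l1_idx=2, l2_idx=4
L1[2] = 0; L2[0][4] = 87

Answer: 87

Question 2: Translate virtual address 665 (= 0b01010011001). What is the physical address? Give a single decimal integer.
vaddr = 665 = 0b01010011001
Split: l1_idx=2, l2_idx=4, offset=25
L1[2] = 0
L2[0][4] = 87
paddr = 87 * 32 + 25 = 2809

Answer: 2809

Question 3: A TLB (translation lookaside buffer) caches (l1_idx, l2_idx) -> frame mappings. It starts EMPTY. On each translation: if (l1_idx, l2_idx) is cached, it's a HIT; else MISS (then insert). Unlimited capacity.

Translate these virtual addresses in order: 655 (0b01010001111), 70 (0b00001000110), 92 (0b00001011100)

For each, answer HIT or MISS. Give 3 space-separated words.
Answer: MISS MISS HIT

Derivation:
vaddr=655: (2,4) not in TLB -> MISS, insert
vaddr=70: (0,2) not in TLB -> MISS, insert
vaddr=92: (0,2) in TLB -> HIT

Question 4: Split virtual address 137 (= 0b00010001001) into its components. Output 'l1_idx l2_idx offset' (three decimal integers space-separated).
vaddr = 137 = 0b00010001001
  top 3 bits -> l1_idx = 0
  next 3 bits -> l2_idx = 4
  bottom 5 bits -> offset = 9

Answer: 0 4 9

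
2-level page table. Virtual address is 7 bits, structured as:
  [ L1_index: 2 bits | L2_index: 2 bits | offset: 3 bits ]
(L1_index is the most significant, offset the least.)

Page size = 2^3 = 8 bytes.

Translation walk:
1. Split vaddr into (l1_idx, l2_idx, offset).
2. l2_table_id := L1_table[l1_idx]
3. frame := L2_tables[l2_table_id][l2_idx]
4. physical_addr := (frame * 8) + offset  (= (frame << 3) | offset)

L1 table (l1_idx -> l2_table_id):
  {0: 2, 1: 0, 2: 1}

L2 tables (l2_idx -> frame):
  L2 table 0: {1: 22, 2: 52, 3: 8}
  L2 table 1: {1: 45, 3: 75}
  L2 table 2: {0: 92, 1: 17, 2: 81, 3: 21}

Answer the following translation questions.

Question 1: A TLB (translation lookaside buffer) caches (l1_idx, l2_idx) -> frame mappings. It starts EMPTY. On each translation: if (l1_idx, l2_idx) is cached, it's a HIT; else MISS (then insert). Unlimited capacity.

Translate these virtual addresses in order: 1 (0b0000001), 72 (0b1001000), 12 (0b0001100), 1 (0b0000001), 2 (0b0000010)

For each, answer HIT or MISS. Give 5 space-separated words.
vaddr=1: (0,0) not in TLB -> MISS, insert
vaddr=72: (2,1) not in TLB -> MISS, insert
vaddr=12: (0,1) not in TLB -> MISS, insert
vaddr=1: (0,0) in TLB -> HIT
vaddr=2: (0,0) in TLB -> HIT

Answer: MISS MISS MISS HIT HIT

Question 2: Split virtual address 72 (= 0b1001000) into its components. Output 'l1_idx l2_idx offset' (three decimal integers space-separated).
Answer: 2 1 0

Derivation:
vaddr = 72 = 0b1001000
  top 2 bits -> l1_idx = 2
  next 2 bits -> l2_idx = 1
  bottom 3 bits -> offset = 0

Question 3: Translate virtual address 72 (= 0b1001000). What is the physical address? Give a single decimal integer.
Answer: 360

Derivation:
vaddr = 72 = 0b1001000
Split: l1_idx=2, l2_idx=1, offset=0
L1[2] = 1
L2[1][1] = 45
paddr = 45 * 8 + 0 = 360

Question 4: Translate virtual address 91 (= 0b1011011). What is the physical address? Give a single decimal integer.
vaddr = 91 = 0b1011011
Split: l1_idx=2, l2_idx=3, offset=3
L1[2] = 1
L2[1][3] = 75
paddr = 75 * 8 + 3 = 603

Answer: 603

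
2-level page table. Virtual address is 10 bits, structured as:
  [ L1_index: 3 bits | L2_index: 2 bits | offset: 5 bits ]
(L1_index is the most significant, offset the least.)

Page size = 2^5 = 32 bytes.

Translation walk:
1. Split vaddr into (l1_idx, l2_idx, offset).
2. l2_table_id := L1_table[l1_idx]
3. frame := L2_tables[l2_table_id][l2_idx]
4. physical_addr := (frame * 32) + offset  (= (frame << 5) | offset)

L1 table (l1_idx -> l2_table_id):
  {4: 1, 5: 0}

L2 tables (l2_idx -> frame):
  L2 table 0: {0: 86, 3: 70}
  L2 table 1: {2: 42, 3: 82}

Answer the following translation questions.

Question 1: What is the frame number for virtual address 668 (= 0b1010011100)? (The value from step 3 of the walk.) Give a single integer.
Answer: 86

Derivation:
vaddr = 668: l1_idx=5, l2_idx=0
L1[5] = 0; L2[0][0] = 86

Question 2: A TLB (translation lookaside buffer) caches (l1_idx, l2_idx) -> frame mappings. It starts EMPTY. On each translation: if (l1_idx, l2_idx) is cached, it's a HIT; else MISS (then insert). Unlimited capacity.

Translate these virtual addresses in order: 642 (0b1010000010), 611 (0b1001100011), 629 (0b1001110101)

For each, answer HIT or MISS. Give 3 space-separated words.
vaddr=642: (5,0) not in TLB -> MISS, insert
vaddr=611: (4,3) not in TLB -> MISS, insert
vaddr=629: (4,3) in TLB -> HIT

Answer: MISS MISS HIT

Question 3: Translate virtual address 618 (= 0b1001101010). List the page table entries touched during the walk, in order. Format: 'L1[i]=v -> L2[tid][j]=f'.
vaddr = 618 = 0b1001101010
Split: l1_idx=4, l2_idx=3, offset=10

Answer: L1[4]=1 -> L2[1][3]=82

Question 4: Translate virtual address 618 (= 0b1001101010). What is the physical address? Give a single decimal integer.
Answer: 2634

Derivation:
vaddr = 618 = 0b1001101010
Split: l1_idx=4, l2_idx=3, offset=10
L1[4] = 1
L2[1][3] = 82
paddr = 82 * 32 + 10 = 2634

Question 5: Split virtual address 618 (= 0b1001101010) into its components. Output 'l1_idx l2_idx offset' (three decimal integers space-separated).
Answer: 4 3 10

Derivation:
vaddr = 618 = 0b1001101010
  top 3 bits -> l1_idx = 4
  next 2 bits -> l2_idx = 3
  bottom 5 bits -> offset = 10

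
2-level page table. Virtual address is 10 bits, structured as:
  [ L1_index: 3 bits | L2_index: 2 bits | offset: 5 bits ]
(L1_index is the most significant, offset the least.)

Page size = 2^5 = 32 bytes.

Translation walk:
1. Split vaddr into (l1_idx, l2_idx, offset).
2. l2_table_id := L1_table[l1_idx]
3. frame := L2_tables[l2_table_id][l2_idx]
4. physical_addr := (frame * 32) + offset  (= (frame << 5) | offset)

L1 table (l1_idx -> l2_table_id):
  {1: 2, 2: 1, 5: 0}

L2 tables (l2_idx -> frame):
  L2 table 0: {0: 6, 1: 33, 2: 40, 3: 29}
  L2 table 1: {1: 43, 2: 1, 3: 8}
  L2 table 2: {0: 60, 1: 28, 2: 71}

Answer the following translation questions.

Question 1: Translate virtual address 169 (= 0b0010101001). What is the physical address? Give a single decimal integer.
vaddr = 169 = 0b0010101001
Split: l1_idx=1, l2_idx=1, offset=9
L1[1] = 2
L2[2][1] = 28
paddr = 28 * 32 + 9 = 905

Answer: 905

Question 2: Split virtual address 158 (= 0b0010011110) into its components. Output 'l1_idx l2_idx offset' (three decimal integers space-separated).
vaddr = 158 = 0b0010011110
  top 3 bits -> l1_idx = 1
  next 2 bits -> l2_idx = 0
  bottom 5 bits -> offset = 30

Answer: 1 0 30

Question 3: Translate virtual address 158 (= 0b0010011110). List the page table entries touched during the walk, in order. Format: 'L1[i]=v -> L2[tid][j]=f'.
vaddr = 158 = 0b0010011110
Split: l1_idx=1, l2_idx=0, offset=30

Answer: L1[1]=2 -> L2[2][0]=60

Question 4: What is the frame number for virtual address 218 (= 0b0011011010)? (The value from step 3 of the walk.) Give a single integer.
Answer: 71

Derivation:
vaddr = 218: l1_idx=1, l2_idx=2
L1[1] = 2; L2[2][2] = 71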